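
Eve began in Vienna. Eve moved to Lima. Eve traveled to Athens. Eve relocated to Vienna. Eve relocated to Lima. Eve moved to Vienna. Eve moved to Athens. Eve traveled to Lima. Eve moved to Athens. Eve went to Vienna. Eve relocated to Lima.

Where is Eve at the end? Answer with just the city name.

Answer: Lima

Derivation:
Tracking Eve's location:
Start: Eve is in Vienna.
After move 1: Vienna -> Lima. Eve is in Lima.
After move 2: Lima -> Athens. Eve is in Athens.
After move 3: Athens -> Vienna. Eve is in Vienna.
After move 4: Vienna -> Lima. Eve is in Lima.
After move 5: Lima -> Vienna. Eve is in Vienna.
After move 6: Vienna -> Athens. Eve is in Athens.
After move 7: Athens -> Lima. Eve is in Lima.
After move 8: Lima -> Athens. Eve is in Athens.
After move 9: Athens -> Vienna. Eve is in Vienna.
After move 10: Vienna -> Lima. Eve is in Lima.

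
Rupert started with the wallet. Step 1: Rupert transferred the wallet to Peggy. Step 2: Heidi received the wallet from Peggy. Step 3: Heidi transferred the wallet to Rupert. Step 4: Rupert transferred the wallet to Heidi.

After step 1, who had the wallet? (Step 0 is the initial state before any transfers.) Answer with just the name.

Tracking the wallet holder through step 1:
After step 0 (start): Rupert
After step 1: Peggy

At step 1, the holder is Peggy.

Answer: Peggy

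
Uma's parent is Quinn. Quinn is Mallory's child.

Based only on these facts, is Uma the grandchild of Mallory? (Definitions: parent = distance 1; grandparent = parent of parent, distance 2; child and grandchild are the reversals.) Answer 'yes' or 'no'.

Reconstructing the parent chain from the given facts:
  Mallory -> Quinn -> Uma
(each arrow means 'parent of the next')
Positions in the chain (0 = top):
  position of Mallory: 0
  position of Quinn: 1
  position of Uma: 2

Uma is at position 2, Mallory is at position 0; signed distance (j - i) = -2.
'grandchild' requires j - i = -2. Actual distance is -2, so the relation HOLDS.

Answer: yes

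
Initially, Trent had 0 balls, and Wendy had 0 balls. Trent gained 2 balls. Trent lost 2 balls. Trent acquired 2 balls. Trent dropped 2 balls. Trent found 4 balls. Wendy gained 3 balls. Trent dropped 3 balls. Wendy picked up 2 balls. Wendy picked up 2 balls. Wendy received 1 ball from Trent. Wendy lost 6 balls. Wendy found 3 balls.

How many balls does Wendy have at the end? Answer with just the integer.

Answer: 5

Derivation:
Tracking counts step by step:
Start: Trent=0, Wendy=0
Event 1 (Trent +2): Trent: 0 -> 2. State: Trent=2, Wendy=0
Event 2 (Trent -2): Trent: 2 -> 0. State: Trent=0, Wendy=0
Event 3 (Trent +2): Trent: 0 -> 2. State: Trent=2, Wendy=0
Event 4 (Trent -2): Trent: 2 -> 0. State: Trent=0, Wendy=0
Event 5 (Trent +4): Trent: 0 -> 4. State: Trent=4, Wendy=0
Event 6 (Wendy +3): Wendy: 0 -> 3. State: Trent=4, Wendy=3
Event 7 (Trent -3): Trent: 4 -> 1. State: Trent=1, Wendy=3
Event 8 (Wendy +2): Wendy: 3 -> 5. State: Trent=1, Wendy=5
Event 9 (Wendy +2): Wendy: 5 -> 7. State: Trent=1, Wendy=7
Event 10 (Trent -> Wendy, 1): Trent: 1 -> 0, Wendy: 7 -> 8. State: Trent=0, Wendy=8
Event 11 (Wendy -6): Wendy: 8 -> 2. State: Trent=0, Wendy=2
Event 12 (Wendy +3): Wendy: 2 -> 5. State: Trent=0, Wendy=5

Wendy's final count: 5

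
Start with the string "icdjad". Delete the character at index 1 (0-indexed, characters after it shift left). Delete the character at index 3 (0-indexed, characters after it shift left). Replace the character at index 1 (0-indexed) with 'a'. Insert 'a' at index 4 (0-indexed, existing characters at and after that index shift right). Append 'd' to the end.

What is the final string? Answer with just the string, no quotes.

Answer: iajdad

Derivation:
Applying each edit step by step:
Start: "icdjad"
Op 1 (delete idx 1 = 'c'): "icdjad" -> "idjad"
Op 2 (delete idx 3 = 'a'): "idjad" -> "idjd"
Op 3 (replace idx 1: 'd' -> 'a'): "idjd" -> "iajd"
Op 4 (insert 'a' at idx 4): "iajd" -> "iajda"
Op 5 (append 'd'): "iajda" -> "iajdad"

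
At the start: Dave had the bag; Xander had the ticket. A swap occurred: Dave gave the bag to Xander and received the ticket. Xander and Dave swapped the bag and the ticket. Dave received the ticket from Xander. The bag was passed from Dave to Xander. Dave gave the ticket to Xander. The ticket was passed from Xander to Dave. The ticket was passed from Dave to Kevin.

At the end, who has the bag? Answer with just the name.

Answer: Xander

Derivation:
Tracking all object holders:
Start: bag:Dave, ticket:Xander
Event 1 (swap bag<->ticket: now bag:Xander, ticket:Dave). State: bag:Xander, ticket:Dave
Event 2 (swap bag<->ticket: now bag:Dave, ticket:Xander). State: bag:Dave, ticket:Xander
Event 3 (give ticket: Xander -> Dave). State: bag:Dave, ticket:Dave
Event 4 (give bag: Dave -> Xander). State: bag:Xander, ticket:Dave
Event 5 (give ticket: Dave -> Xander). State: bag:Xander, ticket:Xander
Event 6 (give ticket: Xander -> Dave). State: bag:Xander, ticket:Dave
Event 7 (give ticket: Dave -> Kevin). State: bag:Xander, ticket:Kevin

Final state: bag:Xander, ticket:Kevin
The bag is held by Xander.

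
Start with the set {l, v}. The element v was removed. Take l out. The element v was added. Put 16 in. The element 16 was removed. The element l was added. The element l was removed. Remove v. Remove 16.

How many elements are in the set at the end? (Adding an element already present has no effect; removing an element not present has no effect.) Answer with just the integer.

Answer: 0

Derivation:
Tracking the set through each operation:
Start: {l, v}
Event 1 (remove v): removed. Set: {l}
Event 2 (remove l): removed. Set: {}
Event 3 (add v): added. Set: {v}
Event 4 (add 16): added. Set: {16, v}
Event 5 (remove 16): removed. Set: {v}
Event 6 (add l): added. Set: {l, v}
Event 7 (remove l): removed. Set: {v}
Event 8 (remove v): removed. Set: {}
Event 9 (remove 16): not present, no change. Set: {}

Final set: {} (size 0)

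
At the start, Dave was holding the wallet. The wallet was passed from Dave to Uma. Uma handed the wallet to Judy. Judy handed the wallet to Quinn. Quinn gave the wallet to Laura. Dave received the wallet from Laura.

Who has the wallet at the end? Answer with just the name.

Answer: Dave

Derivation:
Tracking the wallet through each event:
Start: Dave has the wallet.
After event 1: Uma has the wallet.
After event 2: Judy has the wallet.
After event 3: Quinn has the wallet.
After event 4: Laura has the wallet.
After event 5: Dave has the wallet.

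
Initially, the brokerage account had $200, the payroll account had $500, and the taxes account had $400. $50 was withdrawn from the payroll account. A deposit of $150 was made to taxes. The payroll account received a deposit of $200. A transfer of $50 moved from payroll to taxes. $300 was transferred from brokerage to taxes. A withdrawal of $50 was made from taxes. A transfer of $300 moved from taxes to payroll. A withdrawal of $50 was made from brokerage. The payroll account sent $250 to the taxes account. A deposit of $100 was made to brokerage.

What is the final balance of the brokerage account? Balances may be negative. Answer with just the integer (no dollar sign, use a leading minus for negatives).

Tracking account balances step by step:
Start: brokerage=200, payroll=500, taxes=400
Event 1 (withdraw 50 from payroll): payroll: 500 - 50 = 450. Balances: brokerage=200, payroll=450, taxes=400
Event 2 (deposit 150 to taxes): taxes: 400 + 150 = 550. Balances: brokerage=200, payroll=450, taxes=550
Event 3 (deposit 200 to payroll): payroll: 450 + 200 = 650. Balances: brokerage=200, payroll=650, taxes=550
Event 4 (transfer 50 payroll -> taxes): payroll: 650 - 50 = 600, taxes: 550 + 50 = 600. Balances: brokerage=200, payroll=600, taxes=600
Event 5 (transfer 300 brokerage -> taxes): brokerage: 200 - 300 = -100, taxes: 600 + 300 = 900. Balances: brokerage=-100, payroll=600, taxes=900
Event 6 (withdraw 50 from taxes): taxes: 900 - 50 = 850. Balances: brokerage=-100, payroll=600, taxes=850
Event 7 (transfer 300 taxes -> payroll): taxes: 850 - 300 = 550, payroll: 600 + 300 = 900. Balances: brokerage=-100, payroll=900, taxes=550
Event 8 (withdraw 50 from brokerage): brokerage: -100 - 50 = -150. Balances: brokerage=-150, payroll=900, taxes=550
Event 9 (transfer 250 payroll -> taxes): payroll: 900 - 250 = 650, taxes: 550 + 250 = 800. Balances: brokerage=-150, payroll=650, taxes=800
Event 10 (deposit 100 to brokerage): brokerage: -150 + 100 = -50. Balances: brokerage=-50, payroll=650, taxes=800

Final balance of brokerage: -50

Answer: -50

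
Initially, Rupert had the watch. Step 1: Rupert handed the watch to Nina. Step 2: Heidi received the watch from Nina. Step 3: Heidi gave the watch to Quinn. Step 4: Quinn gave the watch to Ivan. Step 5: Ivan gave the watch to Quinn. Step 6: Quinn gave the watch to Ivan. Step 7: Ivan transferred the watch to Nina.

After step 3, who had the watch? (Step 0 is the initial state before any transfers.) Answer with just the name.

Answer: Quinn

Derivation:
Tracking the watch holder through step 3:
After step 0 (start): Rupert
After step 1: Nina
After step 2: Heidi
After step 3: Quinn

At step 3, the holder is Quinn.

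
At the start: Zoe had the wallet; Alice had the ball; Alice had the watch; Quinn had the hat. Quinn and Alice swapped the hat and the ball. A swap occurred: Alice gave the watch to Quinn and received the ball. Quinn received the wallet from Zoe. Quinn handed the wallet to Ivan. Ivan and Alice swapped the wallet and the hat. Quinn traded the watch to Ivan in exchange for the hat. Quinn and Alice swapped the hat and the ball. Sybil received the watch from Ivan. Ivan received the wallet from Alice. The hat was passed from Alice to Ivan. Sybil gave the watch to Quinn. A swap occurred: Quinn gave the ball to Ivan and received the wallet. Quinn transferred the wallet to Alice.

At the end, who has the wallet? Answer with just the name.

Tracking all object holders:
Start: wallet:Zoe, ball:Alice, watch:Alice, hat:Quinn
Event 1 (swap hat<->ball: now hat:Alice, ball:Quinn). State: wallet:Zoe, ball:Quinn, watch:Alice, hat:Alice
Event 2 (swap watch<->ball: now watch:Quinn, ball:Alice). State: wallet:Zoe, ball:Alice, watch:Quinn, hat:Alice
Event 3 (give wallet: Zoe -> Quinn). State: wallet:Quinn, ball:Alice, watch:Quinn, hat:Alice
Event 4 (give wallet: Quinn -> Ivan). State: wallet:Ivan, ball:Alice, watch:Quinn, hat:Alice
Event 5 (swap wallet<->hat: now wallet:Alice, hat:Ivan). State: wallet:Alice, ball:Alice, watch:Quinn, hat:Ivan
Event 6 (swap watch<->hat: now watch:Ivan, hat:Quinn). State: wallet:Alice, ball:Alice, watch:Ivan, hat:Quinn
Event 7 (swap hat<->ball: now hat:Alice, ball:Quinn). State: wallet:Alice, ball:Quinn, watch:Ivan, hat:Alice
Event 8 (give watch: Ivan -> Sybil). State: wallet:Alice, ball:Quinn, watch:Sybil, hat:Alice
Event 9 (give wallet: Alice -> Ivan). State: wallet:Ivan, ball:Quinn, watch:Sybil, hat:Alice
Event 10 (give hat: Alice -> Ivan). State: wallet:Ivan, ball:Quinn, watch:Sybil, hat:Ivan
Event 11 (give watch: Sybil -> Quinn). State: wallet:Ivan, ball:Quinn, watch:Quinn, hat:Ivan
Event 12 (swap ball<->wallet: now ball:Ivan, wallet:Quinn). State: wallet:Quinn, ball:Ivan, watch:Quinn, hat:Ivan
Event 13 (give wallet: Quinn -> Alice). State: wallet:Alice, ball:Ivan, watch:Quinn, hat:Ivan

Final state: wallet:Alice, ball:Ivan, watch:Quinn, hat:Ivan
The wallet is held by Alice.

Answer: Alice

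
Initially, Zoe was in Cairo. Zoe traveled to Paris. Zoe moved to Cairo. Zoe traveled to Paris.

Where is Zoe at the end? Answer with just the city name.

Answer: Paris

Derivation:
Tracking Zoe's location:
Start: Zoe is in Cairo.
After move 1: Cairo -> Paris. Zoe is in Paris.
After move 2: Paris -> Cairo. Zoe is in Cairo.
After move 3: Cairo -> Paris. Zoe is in Paris.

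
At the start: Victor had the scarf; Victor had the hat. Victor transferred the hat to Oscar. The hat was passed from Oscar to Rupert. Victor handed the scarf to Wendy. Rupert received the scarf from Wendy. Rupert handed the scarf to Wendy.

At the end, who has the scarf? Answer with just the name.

Answer: Wendy

Derivation:
Tracking all object holders:
Start: scarf:Victor, hat:Victor
Event 1 (give hat: Victor -> Oscar). State: scarf:Victor, hat:Oscar
Event 2 (give hat: Oscar -> Rupert). State: scarf:Victor, hat:Rupert
Event 3 (give scarf: Victor -> Wendy). State: scarf:Wendy, hat:Rupert
Event 4 (give scarf: Wendy -> Rupert). State: scarf:Rupert, hat:Rupert
Event 5 (give scarf: Rupert -> Wendy). State: scarf:Wendy, hat:Rupert

Final state: scarf:Wendy, hat:Rupert
The scarf is held by Wendy.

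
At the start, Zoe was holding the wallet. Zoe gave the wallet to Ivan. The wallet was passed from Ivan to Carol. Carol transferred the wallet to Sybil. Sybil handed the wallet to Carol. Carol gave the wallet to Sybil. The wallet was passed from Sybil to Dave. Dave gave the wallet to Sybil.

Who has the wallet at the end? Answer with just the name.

Answer: Sybil

Derivation:
Tracking the wallet through each event:
Start: Zoe has the wallet.
After event 1: Ivan has the wallet.
After event 2: Carol has the wallet.
After event 3: Sybil has the wallet.
After event 4: Carol has the wallet.
After event 5: Sybil has the wallet.
After event 6: Dave has the wallet.
After event 7: Sybil has the wallet.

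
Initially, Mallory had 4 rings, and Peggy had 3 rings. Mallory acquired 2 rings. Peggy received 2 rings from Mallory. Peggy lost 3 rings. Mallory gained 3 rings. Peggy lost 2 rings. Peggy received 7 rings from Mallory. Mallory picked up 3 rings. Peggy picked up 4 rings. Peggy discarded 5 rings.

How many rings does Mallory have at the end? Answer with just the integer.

Answer: 3

Derivation:
Tracking counts step by step:
Start: Mallory=4, Peggy=3
Event 1 (Mallory +2): Mallory: 4 -> 6. State: Mallory=6, Peggy=3
Event 2 (Mallory -> Peggy, 2): Mallory: 6 -> 4, Peggy: 3 -> 5. State: Mallory=4, Peggy=5
Event 3 (Peggy -3): Peggy: 5 -> 2. State: Mallory=4, Peggy=2
Event 4 (Mallory +3): Mallory: 4 -> 7. State: Mallory=7, Peggy=2
Event 5 (Peggy -2): Peggy: 2 -> 0. State: Mallory=7, Peggy=0
Event 6 (Mallory -> Peggy, 7): Mallory: 7 -> 0, Peggy: 0 -> 7. State: Mallory=0, Peggy=7
Event 7 (Mallory +3): Mallory: 0 -> 3. State: Mallory=3, Peggy=7
Event 8 (Peggy +4): Peggy: 7 -> 11. State: Mallory=3, Peggy=11
Event 9 (Peggy -5): Peggy: 11 -> 6. State: Mallory=3, Peggy=6

Mallory's final count: 3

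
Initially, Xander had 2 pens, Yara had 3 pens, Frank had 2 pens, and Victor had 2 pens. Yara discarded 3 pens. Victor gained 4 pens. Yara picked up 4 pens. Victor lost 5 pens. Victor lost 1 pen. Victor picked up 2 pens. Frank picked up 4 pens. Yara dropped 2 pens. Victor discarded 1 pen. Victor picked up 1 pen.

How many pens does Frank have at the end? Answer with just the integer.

Answer: 6

Derivation:
Tracking counts step by step:
Start: Xander=2, Yara=3, Frank=2, Victor=2
Event 1 (Yara -3): Yara: 3 -> 0. State: Xander=2, Yara=0, Frank=2, Victor=2
Event 2 (Victor +4): Victor: 2 -> 6. State: Xander=2, Yara=0, Frank=2, Victor=6
Event 3 (Yara +4): Yara: 0 -> 4. State: Xander=2, Yara=4, Frank=2, Victor=6
Event 4 (Victor -5): Victor: 6 -> 1. State: Xander=2, Yara=4, Frank=2, Victor=1
Event 5 (Victor -1): Victor: 1 -> 0. State: Xander=2, Yara=4, Frank=2, Victor=0
Event 6 (Victor +2): Victor: 0 -> 2. State: Xander=2, Yara=4, Frank=2, Victor=2
Event 7 (Frank +4): Frank: 2 -> 6. State: Xander=2, Yara=4, Frank=6, Victor=2
Event 8 (Yara -2): Yara: 4 -> 2. State: Xander=2, Yara=2, Frank=6, Victor=2
Event 9 (Victor -1): Victor: 2 -> 1. State: Xander=2, Yara=2, Frank=6, Victor=1
Event 10 (Victor +1): Victor: 1 -> 2. State: Xander=2, Yara=2, Frank=6, Victor=2

Frank's final count: 6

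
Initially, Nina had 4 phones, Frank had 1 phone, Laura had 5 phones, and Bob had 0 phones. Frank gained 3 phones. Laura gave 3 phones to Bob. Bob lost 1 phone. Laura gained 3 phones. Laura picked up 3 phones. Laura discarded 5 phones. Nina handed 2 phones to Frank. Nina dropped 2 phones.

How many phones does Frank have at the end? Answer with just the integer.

Answer: 6

Derivation:
Tracking counts step by step:
Start: Nina=4, Frank=1, Laura=5, Bob=0
Event 1 (Frank +3): Frank: 1 -> 4. State: Nina=4, Frank=4, Laura=5, Bob=0
Event 2 (Laura -> Bob, 3): Laura: 5 -> 2, Bob: 0 -> 3. State: Nina=4, Frank=4, Laura=2, Bob=3
Event 3 (Bob -1): Bob: 3 -> 2. State: Nina=4, Frank=4, Laura=2, Bob=2
Event 4 (Laura +3): Laura: 2 -> 5. State: Nina=4, Frank=4, Laura=5, Bob=2
Event 5 (Laura +3): Laura: 5 -> 8. State: Nina=4, Frank=4, Laura=8, Bob=2
Event 6 (Laura -5): Laura: 8 -> 3. State: Nina=4, Frank=4, Laura=3, Bob=2
Event 7 (Nina -> Frank, 2): Nina: 4 -> 2, Frank: 4 -> 6. State: Nina=2, Frank=6, Laura=3, Bob=2
Event 8 (Nina -2): Nina: 2 -> 0. State: Nina=0, Frank=6, Laura=3, Bob=2

Frank's final count: 6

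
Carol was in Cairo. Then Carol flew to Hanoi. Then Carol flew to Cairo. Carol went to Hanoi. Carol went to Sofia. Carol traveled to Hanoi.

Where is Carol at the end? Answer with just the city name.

Answer: Hanoi

Derivation:
Tracking Carol's location:
Start: Carol is in Cairo.
After move 1: Cairo -> Hanoi. Carol is in Hanoi.
After move 2: Hanoi -> Cairo. Carol is in Cairo.
After move 3: Cairo -> Hanoi. Carol is in Hanoi.
After move 4: Hanoi -> Sofia. Carol is in Sofia.
After move 5: Sofia -> Hanoi. Carol is in Hanoi.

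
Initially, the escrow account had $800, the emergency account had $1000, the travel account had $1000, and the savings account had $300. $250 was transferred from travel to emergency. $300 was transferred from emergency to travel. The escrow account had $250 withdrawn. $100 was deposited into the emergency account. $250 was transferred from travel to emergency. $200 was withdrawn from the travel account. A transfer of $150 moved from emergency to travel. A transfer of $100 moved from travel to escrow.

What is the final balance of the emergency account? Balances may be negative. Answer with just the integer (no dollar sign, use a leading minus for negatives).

Tracking account balances step by step:
Start: escrow=800, emergency=1000, travel=1000, savings=300
Event 1 (transfer 250 travel -> emergency): travel: 1000 - 250 = 750, emergency: 1000 + 250 = 1250. Balances: escrow=800, emergency=1250, travel=750, savings=300
Event 2 (transfer 300 emergency -> travel): emergency: 1250 - 300 = 950, travel: 750 + 300 = 1050. Balances: escrow=800, emergency=950, travel=1050, savings=300
Event 3 (withdraw 250 from escrow): escrow: 800 - 250 = 550. Balances: escrow=550, emergency=950, travel=1050, savings=300
Event 4 (deposit 100 to emergency): emergency: 950 + 100 = 1050. Balances: escrow=550, emergency=1050, travel=1050, savings=300
Event 5 (transfer 250 travel -> emergency): travel: 1050 - 250 = 800, emergency: 1050 + 250 = 1300. Balances: escrow=550, emergency=1300, travel=800, savings=300
Event 6 (withdraw 200 from travel): travel: 800 - 200 = 600. Balances: escrow=550, emergency=1300, travel=600, savings=300
Event 7 (transfer 150 emergency -> travel): emergency: 1300 - 150 = 1150, travel: 600 + 150 = 750. Balances: escrow=550, emergency=1150, travel=750, savings=300
Event 8 (transfer 100 travel -> escrow): travel: 750 - 100 = 650, escrow: 550 + 100 = 650. Balances: escrow=650, emergency=1150, travel=650, savings=300

Final balance of emergency: 1150

Answer: 1150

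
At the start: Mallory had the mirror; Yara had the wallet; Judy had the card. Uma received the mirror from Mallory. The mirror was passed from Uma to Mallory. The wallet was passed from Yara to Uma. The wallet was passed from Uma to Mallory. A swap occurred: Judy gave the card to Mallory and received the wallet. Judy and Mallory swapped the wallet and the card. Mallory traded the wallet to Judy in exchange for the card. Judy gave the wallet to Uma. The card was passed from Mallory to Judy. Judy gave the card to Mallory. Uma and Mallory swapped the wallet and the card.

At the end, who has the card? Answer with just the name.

Tracking all object holders:
Start: mirror:Mallory, wallet:Yara, card:Judy
Event 1 (give mirror: Mallory -> Uma). State: mirror:Uma, wallet:Yara, card:Judy
Event 2 (give mirror: Uma -> Mallory). State: mirror:Mallory, wallet:Yara, card:Judy
Event 3 (give wallet: Yara -> Uma). State: mirror:Mallory, wallet:Uma, card:Judy
Event 4 (give wallet: Uma -> Mallory). State: mirror:Mallory, wallet:Mallory, card:Judy
Event 5 (swap card<->wallet: now card:Mallory, wallet:Judy). State: mirror:Mallory, wallet:Judy, card:Mallory
Event 6 (swap wallet<->card: now wallet:Mallory, card:Judy). State: mirror:Mallory, wallet:Mallory, card:Judy
Event 7 (swap wallet<->card: now wallet:Judy, card:Mallory). State: mirror:Mallory, wallet:Judy, card:Mallory
Event 8 (give wallet: Judy -> Uma). State: mirror:Mallory, wallet:Uma, card:Mallory
Event 9 (give card: Mallory -> Judy). State: mirror:Mallory, wallet:Uma, card:Judy
Event 10 (give card: Judy -> Mallory). State: mirror:Mallory, wallet:Uma, card:Mallory
Event 11 (swap wallet<->card: now wallet:Mallory, card:Uma). State: mirror:Mallory, wallet:Mallory, card:Uma

Final state: mirror:Mallory, wallet:Mallory, card:Uma
The card is held by Uma.

Answer: Uma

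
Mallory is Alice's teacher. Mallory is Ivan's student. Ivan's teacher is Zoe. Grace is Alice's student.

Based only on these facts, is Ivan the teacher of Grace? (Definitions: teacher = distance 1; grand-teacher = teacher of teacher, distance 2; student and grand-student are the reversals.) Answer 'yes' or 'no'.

Answer: no

Derivation:
Reconstructing the teacher chain from the given facts:
  Zoe -> Ivan -> Mallory -> Alice -> Grace
(each arrow means 'teacher of the next')
Positions in the chain (0 = top):
  position of Zoe: 0
  position of Ivan: 1
  position of Mallory: 2
  position of Alice: 3
  position of Grace: 4

Ivan is at position 1, Grace is at position 4; signed distance (j - i) = 3.
'teacher' requires j - i = 1. Actual distance is 3, so the relation does NOT hold.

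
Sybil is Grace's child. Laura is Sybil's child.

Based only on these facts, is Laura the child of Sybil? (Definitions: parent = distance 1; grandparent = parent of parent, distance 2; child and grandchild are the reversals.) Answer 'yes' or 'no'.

Reconstructing the parent chain from the given facts:
  Grace -> Sybil -> Laura
(each arrow means 'parent of the next')
Positions in the chain (0 = top):
  position of Grace: 0
  position of Sybil: 1
  position of Laura: 2

Laura is at position 2, Sybil is at position 1; signed distance (j - i) = -1.
'child' requires j - i = -1. Actual distance is -1, so the relation HOLDS.

Answer: yes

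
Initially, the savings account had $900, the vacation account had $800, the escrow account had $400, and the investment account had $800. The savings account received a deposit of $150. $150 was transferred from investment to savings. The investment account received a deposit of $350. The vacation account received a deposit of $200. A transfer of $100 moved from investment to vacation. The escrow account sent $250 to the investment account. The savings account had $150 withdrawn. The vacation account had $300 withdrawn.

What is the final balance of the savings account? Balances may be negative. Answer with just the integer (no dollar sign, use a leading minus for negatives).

Answer: 1050

Derivation:
Tracking account balances step by step:
Start: savings=900, vacation=800, escrow=400, investment=800
Event 1 (deposit 150 to savings): savings: 900 + 150 = 1050. Balances: savings=1050, vacation=800, escrow=400, investment=800
Event 2 (transfer 150 investment -> savings): investment: 800 - 150 = 650, savings: 1050 + 150 = 1200. Balances: savings=1200, vacation=800, escrow=400, investment=650
Event 3 (deposit 350 to investment): investment: 650 + 350 = 1000. Balances: savings=1200, vacation=800, escrow=400, investment=1000
Event 4 (deposit 200 to vacation): vacation: 800 + 200 = 1000. Balances: savings=1200, vacation=1000, escrow=400, investment=1000
Event 5 (transfer 100 investment -> vacation): investment: 1000 - 100 = 900, vacation: 1000 + 100 = 1100. Balances: savings=1200, vacation=1100, escrow=400, investment=900
Event 6 (transfer 250 escrow -> investment): escrow: 400 - 250 = 150, investment: 900 + 250 = 1150. Balances: savings=1200, vacation=1100, escrow=150, investment=1150
Event 7 (withdraw 150 from savings): savings: 1200 - 150 = 1050. Balances: savings=1050, vacation=1100, escrow=150, investment=1150
Event 8 (withdraw 300 from vacation): vacation: 1100 - 300 = 800. Balances: savings=1050, vacation=800, escrow=150, investment=1150

Final balance of savings: 1050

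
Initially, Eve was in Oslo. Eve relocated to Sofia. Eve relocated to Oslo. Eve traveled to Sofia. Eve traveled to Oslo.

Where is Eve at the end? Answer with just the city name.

Answer: Oslo

Derivation:
Tracking Eve's location:
Start: Eve is in Oslo.
After move 1: Oslo -> Sofia. Eve is in Sofia.
After move 2: Sofia -> Oslo. Eve is in Oslo.
After move 3: Oslo -> Sofia. Eve is in Sofia.
After move 4: Sofia -> Oslo. Eve is in Oslo.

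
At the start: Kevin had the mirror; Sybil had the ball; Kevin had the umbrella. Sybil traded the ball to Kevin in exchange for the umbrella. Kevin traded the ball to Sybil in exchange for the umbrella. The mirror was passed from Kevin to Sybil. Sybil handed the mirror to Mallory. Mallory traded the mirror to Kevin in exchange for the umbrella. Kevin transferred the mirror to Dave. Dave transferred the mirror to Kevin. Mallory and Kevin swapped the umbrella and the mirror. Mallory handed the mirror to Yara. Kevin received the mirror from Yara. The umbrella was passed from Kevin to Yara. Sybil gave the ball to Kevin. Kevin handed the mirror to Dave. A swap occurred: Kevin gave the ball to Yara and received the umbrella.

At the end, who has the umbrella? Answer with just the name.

Answer: Kevin

Derivation:
Tracking all object holders:
Start: mirror:Kevin, ball:Sybil, umbrella:Kevin
Event 1 (swap ball<->umbrella: now ball:Kevin, umbrella:Sybil). State: mirror:Kevin, ball:Kevin, umbrella:Sybil
Event 2 (swap ball<->umbrella: now ball:Sybil, umbrella:Kevin). State: mirror:Kevin, ball:Sybil, umbrella:Kevin
Event 3 (give mirror: Kevin -> Sybil). State: mirror:Sybil, ball:Sybil, umbrella:Kevin
Event 4 (give mirror: Sybil -> Mallory). State: mirror:Mallory, ball:Sybil, umbrella:Kevin
Event 5 (swap mirror<->umbrella: now mirror:Kevin, umbrella:Mallory). State: mirror:Kevin, ball:Sybil, umbrella:Mallory
Event 6 (give mirror: Kevin -> Dave). State: mirror:Dave, ball:Sybil, umbrella:Mallory
Event 7 (give mirror: Dave -> Kevin). State: mirror:Kevin, ball:Sybil, umbrella:Mallory
Event 8 (swap umbrella<->mirror: now umbrella:Kevin, mirror:Mallory). State: mirror:Mallory, ball:Sybil, umbrella:Kevin
Event 9 (give mirror: Mallory -> Yara). State: mirror:Yara, ball:Sybil, umbrella:Kevin
Event 10 (give mirror: Yara -> Kevin). State: mirror:Kevin, ball:Sybil, umbrella:Kevin
Event 11 (give umbrella: Kevin -> Yara). State: mirror:Kevin, ball:Sybil, umbrella:Yara
Event 12 (give ball: Sybil -> Kevin). State: mirror:Kevin, ball:Kevin, umbrella:Yara
Event 13 (give mirror: Kevin -> Dave). State: mirror:Dave, ball:Kevin, umbrella:Yara
Event 14 (swap ball<->umbrella: now ball:Yara, umbrella:Kevin). State: mirror:Dave, ball:Yara, umbrella:Kevin

Final state: mirror:Dave, ball:Yara, umbrella:Kevin
The umbrella is held by Kevin.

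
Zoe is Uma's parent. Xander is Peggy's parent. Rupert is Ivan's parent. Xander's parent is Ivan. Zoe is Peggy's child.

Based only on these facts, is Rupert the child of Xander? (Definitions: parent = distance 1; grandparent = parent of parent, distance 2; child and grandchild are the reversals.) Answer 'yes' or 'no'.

Reconstructing the parent chain from the given facts:
  Rupert -> Ivan -> Xander -> Peggy -> Zoe -> Uma
(each arrow means 'parent of the next')
Positions in the chain (0 = top):
  position of Rupert: 0
  position of Ivan: 1
  position of Xander: 2
  position of Peggy: 3
  position of Zoe: 4
  position of Uma: 5

Rupert is at position 0, Xander is at position 2; signed distance (j - i) = 2.
'child' requires j - i = -1. Actual distance is 2, so the relation does NOT hold.

Answer: no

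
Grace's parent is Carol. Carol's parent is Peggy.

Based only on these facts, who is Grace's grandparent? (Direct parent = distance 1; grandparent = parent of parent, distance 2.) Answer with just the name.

Answer: Peggy

Derivation:
Reconstructing the parent chain from the given facts:
  Peggy -> Carol -> Grace
(each arrow means 'parent of the next')
Positions in the chain (0 = top):
  position of Peggy: 0
  position of Carol: 1
  position of Grace: 2

Grace is at position 2; the grandparent is 2 steps up the chain, i.e. position 0: Peggy.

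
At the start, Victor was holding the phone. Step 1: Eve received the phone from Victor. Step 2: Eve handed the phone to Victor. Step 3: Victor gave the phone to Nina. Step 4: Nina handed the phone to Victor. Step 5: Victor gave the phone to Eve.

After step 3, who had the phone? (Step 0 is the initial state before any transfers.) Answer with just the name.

Tracking the phone holder through step 3:
After step 0 (start): Victor
After step 1: Eve
After step 2: Victor
After step 3: Nina

At step 3, the holder is Nina.

Answer: Nina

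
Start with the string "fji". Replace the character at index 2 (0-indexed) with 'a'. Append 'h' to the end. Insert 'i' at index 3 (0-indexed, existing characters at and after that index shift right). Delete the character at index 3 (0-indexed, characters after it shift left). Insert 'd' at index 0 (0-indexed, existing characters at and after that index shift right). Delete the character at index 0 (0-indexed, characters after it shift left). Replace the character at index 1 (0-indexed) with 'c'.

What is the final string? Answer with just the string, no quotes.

Answer: fcah

Derivation:
Applying each edit step by step:
Start: "fji"
Op 1 (replace idx 2: 'i' -> 'a'): "fji" -> "fja"
Op 2 (append 'h'): "fja" -> "fjah"
Op 3 (insert 'i' at idx 3): "fjah" -> "fjaih"
Op 4 (delete idx 3 = 'i'): "fjaih" -> "fjah"
Op 5 (insert 'd' at idx 0): "fjah" -> "dfjah"
Op 6 (delete idx 0 = 'd'): "dfjah" -> "fjah"
Op 7 (replace idx 1: 'j' -> 'c'): "fjah" -> "fcah"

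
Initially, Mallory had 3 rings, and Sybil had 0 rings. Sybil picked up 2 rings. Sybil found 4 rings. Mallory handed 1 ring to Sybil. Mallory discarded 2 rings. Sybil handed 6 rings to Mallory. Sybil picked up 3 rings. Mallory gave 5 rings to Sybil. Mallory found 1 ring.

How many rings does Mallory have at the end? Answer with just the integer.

Tracking counts step by step:
Start: Mallory=3, Sybil=0
Event 1 (Sybil +2): Sybil: 0 -> 2. State: Mallory=3, Sybil=2
Event 2 (Sybil +4): Sybil: 2 -> 6. State: Mallory=3, Sybil=6
Event 3 (Mallory -> Sybil, 1): Mallory: 3 -> 2, Sybil: 6 -> 7. State: Mallory=2, Sybil=7
Event 4 (Mallory -2): Mallory: 2 -> 0. State: Mallory=0, Sybil=7
Event 5 (Sybil -> Mallory, 6): Sybil: 7 -> 1, Mallory: 0 -> 6. State: Mallory=6, Sybil=1
Event 6 (Sybil +3): Sybil: 1 -> 4. State: Mallory=6, Sybil=4
Event 7 (Mallory -> Sybil, 5): Mallory: 6 -> 1, Sybil: 4 -> 9. State: Mallory=1, Sybil=9
Event 8 (Mallory +1): Mallory: 1 -> 2. State: Mallory=2, Sybil=9

Mallory's final count: 2

Answer: 2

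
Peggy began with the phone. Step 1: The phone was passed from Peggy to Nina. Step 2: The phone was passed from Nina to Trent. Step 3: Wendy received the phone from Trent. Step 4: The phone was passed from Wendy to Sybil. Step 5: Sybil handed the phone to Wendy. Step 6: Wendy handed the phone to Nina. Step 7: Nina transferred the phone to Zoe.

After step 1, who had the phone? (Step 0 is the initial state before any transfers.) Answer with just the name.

Answer: Nina

Derivation:
Tracking the phone holder through step 1:
After step 0 (start): Peggy
After step 1: Nina

At step 1, the holder is Nina.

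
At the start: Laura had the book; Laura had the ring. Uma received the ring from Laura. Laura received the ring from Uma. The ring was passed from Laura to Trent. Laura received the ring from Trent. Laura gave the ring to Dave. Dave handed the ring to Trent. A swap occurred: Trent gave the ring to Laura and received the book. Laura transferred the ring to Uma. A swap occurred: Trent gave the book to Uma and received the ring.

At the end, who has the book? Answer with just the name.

Answer: Uma

Derivation:
Tracking all object holders:
Start: book:Laura, ring:Laura
Event 1 (give ring: Laura -> Uma). State: book:Laura, ring:Uma
Event 2 (give ring: Uma -> Laura). State: book:Laura, ring:Laura
Event 3 (give ring: Laura -> Trent). State: book:Laura, ring:Trent
Event 4 (give ring: Trent -> Laura). State: book:Laura, ring:Laura
Event 5 (give ring: Laura -> Dave). State: book:Laura, ring:Dave
Event 6 (give ring: Dave -> Trent). State: book:Laura, ring:Trent
Event 7 (swap ring<->book: now ring:Laura, book:Trent). State: book:Trent, ring:Laura
Event 8 (give ring: Laura -> Uma). State: book:Trent, ring:Uma
Event 9 (swap book<->ring: now book:Uma, ring:Trent). State: book:Uma, ring:Trent

Final state: book:Uma, ring:Trent
The book is held by Uma.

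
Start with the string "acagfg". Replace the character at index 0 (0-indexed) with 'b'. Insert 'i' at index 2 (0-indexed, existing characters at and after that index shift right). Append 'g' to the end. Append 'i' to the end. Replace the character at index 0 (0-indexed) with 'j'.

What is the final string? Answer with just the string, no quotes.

Answer: jciagfggi

Derivation:
Applying each edit step by step:
Start: "acagfg"
Op 1 (replace idx 0: 'a' -> 'b'): "acagfg" -> "bcagfg"
Op 2 (insert 'i' at idx 2): "bcagfg" -> "bciagfg"
Op 3 (append 'g'): "bciagfg" -> "bciagfgg"
Op 4 (append 'i'): "bciagfgg" -> "bciagfggi"
Op 5 (replace idx 0: 'b' -> 'j'): "bciagfggi" -> "jciagfggi"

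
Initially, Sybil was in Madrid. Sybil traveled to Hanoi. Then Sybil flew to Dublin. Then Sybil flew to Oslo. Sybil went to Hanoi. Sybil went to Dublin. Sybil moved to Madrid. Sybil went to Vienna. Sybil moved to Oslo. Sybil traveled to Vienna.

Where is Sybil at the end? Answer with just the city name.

Answer: Vienna

Derivation:
Tracking Sybil's location:
Start: Sybil is in Madrid.
After move 1: Madrid -> Hanoi. Sybil is in Hanoi.
After move 2: Hanoi -> Dublin. Sybil is in Dublin.
After move 3: Dublin -> Oslo. Sybil is in Oslo.
After move 4: Oslo -> Hanoi. Sybil is in Hanoi.
After move 5: Hanoi -> Dublin. Sybil is in Dublin.
After move 6: Dublin -> Madrid. Sybil is in Madrid.
After move 7: Madrid -> Vienna. Sybil is in Vienna.
After move 8: Vienna -> Oslo. Sybil is in Oslo.
After move 9: Oslo -> Vienna. Sybil is in Vienna.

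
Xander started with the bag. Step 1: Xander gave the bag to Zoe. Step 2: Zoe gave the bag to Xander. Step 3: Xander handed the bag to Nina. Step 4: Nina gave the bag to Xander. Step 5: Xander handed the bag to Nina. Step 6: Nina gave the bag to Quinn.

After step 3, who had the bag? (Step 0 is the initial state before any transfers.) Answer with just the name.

Answer: Nina

Derivation:
Tracking the bag holder through step 3:
After step 0 (start): Xander
After step 1: Zoe
After step 2: Xander
After step 3: Nina

At step 3, the holder is Nina.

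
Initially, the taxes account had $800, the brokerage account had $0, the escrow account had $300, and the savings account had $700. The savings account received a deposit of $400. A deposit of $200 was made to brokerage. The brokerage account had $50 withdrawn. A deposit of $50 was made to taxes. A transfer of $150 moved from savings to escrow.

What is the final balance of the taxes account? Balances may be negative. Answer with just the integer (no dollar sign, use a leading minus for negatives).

Tracking account balances step by step:
Start: taxes=800, brokerage=0, escrow=300, savings=700
Event 1 (deposit 400 to savings): savings: 700 + 400 = 1100. Balances: taxes=800, brokerage=0, escrow=300, savings=1100
Event 2 (deposit 200 to brokerage): brokerage: 0 + 200 = 200. Balances: taxes=800, brokerage=200, escrow=300, savings=1100
Event 3 (withdraw 50 from brokerage): brokerage: 200 - 50 = 150. Balances: taxes=800, brokerage=150, escrow=300, savings=1100
Event 4 (deposit 50 to taxes): taxes: 800 + 50 = 850. Balances: taxes=850, brokerage=150, escrow=300, savings=1100
Event 5 (transfer 150 savings -> escrow): savings: 1100 - 150 = 950, escrow: 300 + 150 = 450. Balances: taxes=850, brokerage=150, escrow=450, savings=950

Final balance of taxes: 850

Answer: 850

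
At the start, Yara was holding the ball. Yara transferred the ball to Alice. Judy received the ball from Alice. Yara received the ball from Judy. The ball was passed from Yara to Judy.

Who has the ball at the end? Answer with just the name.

Answer: Judy

Derivation:
Tracking the ball through each event:
Start: Yara has the ball.
After event 1: Alice has the ball.
After event 2: Judy has the ball.
After event 3: Yara has the ball.
After event 4: Judy has the ball.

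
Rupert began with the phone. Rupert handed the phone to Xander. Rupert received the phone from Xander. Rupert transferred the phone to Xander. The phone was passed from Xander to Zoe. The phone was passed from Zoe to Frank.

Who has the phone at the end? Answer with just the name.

Answer: Frank

Derivation:
Tracking the phone through each event:
Start: Rupert has the phone.
After event 1: Xander has the phone.
After event 2: Rupert has the phone.
After event 3: Xander has the phone.
After event 4: Zoe has the phone.
After event 5: Frank has the phone.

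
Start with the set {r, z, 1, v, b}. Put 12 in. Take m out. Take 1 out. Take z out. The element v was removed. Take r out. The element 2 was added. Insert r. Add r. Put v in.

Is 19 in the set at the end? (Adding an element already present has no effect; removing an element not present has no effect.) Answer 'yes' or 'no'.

Answer: no

Derivation:
Tracking the set through each operation:
Start: {1, b, r, v, z}
Event 1 (add 12): added. Set: {1, 12, b, r, v, z}
Event 2 (remove m): not present, no change. Set: {1, 12, b, r, v, z}
Event 3 (remove 1): removed. Set: {12, b, r, v, z}
Event 4 (remove z): removed. Set: {12, b, r, v}
Event 5 (remove v): removed. Set: {12, b, r}
Event 6 (remove r): removed. Set: {12, b}
Event 7 (add 2): added. Set: {12, 2, b}
Event 8 (add r): added. Set: {12, 2, b, r}
Event 9 (add r): already present, no change. Set: {12, 2, b, r}
Event 10 (add v): added. Set: {12, 2, b, r, v}

Final set: {12, 2, b, r, v} (size 5)
19 is NOT in the final set.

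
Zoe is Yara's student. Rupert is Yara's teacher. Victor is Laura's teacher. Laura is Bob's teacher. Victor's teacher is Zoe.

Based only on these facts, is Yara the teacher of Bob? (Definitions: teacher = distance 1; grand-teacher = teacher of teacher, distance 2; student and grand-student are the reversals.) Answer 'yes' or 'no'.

Answer: no

Derivation:
Reconstructing the teacher chain from the given facts:
  Rupert -> Yara -> Zoe -> Victor -> Laura -> Bob
(each arrow means 'teacher of the next')
Positions in the chain (0 = top):
  position of Rupert: 0
  position of Yara: 1
  position of Zoe: 2
  position of Victor: 3
  position of Laura: 4
  position of Bob: 5

Yara is at position 1, Bob is at position 5; signed distance (j - i) = 4.
'teacher' requires j - i = 1. Actual distance is 4, so the relation does NOT hold.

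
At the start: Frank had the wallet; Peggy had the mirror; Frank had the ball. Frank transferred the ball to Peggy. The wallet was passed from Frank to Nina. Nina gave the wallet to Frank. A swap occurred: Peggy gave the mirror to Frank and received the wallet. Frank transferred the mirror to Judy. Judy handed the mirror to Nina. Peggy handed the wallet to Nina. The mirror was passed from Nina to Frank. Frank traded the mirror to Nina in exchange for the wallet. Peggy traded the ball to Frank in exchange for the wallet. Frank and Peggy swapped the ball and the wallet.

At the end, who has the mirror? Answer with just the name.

Tracking all object holders:
Start: wallet:Frank, mirror:Peggy, ball:Frank
Event 1 (give ball: Frank -> Peggy). State: wallet:Frank, mirror:Peggy, ball:Peggy
Event 2 (give wallet: Frank -> Nina). State: wallet:Nina, mirror:Peggy, ball:Peggy
Event 3 (give wallet: Nina -> Frank). State: wallet:Frank, mirror:Peggy, ball:Peggy
Event 4 (swap mirror<->wallet: now mirror:Frank, wallet:Peggy). State: wallet:Peggy, mirror:Frank, ball:Peggy
Event 5 (give mirror: Frank -> Judy). State: wallet:Peggy, mirror:Judy, ball:Peggy
Event 6 (give mirror: Judy -> Nina). State: wallet:Peggy, mirror:Nina, ball:Peggy
Event 7 (give wallet: Peggy -> Nina). State: wallet:Nina, mirror:Nina, ball:Peggy
Event 8 (give mirror: Nina -> Frank). State: wallet:Nina, mirror:Frank, ball:Peggy
Event 9 (swap mirror<->wallet: now mirror:Nina, wallet:Frank). State: wallet:Frank, mirror:Nina, ball:Peggy
Event 10 (swap ball<->wallet: now ball:Frank, wallet:Peggy). State: wallet:Peggy, mirror:Nina, ball:Frank
Event 11 (swap ball<->wallet: now ball:Peggy, wallet:Frank). State: wallet:Frank, mirror:Nina, ball:Peggy

Final state: wallet:Frank, mirror:Nina, ball:Peggy
The mirror is held by Nina.

Answer: Nina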